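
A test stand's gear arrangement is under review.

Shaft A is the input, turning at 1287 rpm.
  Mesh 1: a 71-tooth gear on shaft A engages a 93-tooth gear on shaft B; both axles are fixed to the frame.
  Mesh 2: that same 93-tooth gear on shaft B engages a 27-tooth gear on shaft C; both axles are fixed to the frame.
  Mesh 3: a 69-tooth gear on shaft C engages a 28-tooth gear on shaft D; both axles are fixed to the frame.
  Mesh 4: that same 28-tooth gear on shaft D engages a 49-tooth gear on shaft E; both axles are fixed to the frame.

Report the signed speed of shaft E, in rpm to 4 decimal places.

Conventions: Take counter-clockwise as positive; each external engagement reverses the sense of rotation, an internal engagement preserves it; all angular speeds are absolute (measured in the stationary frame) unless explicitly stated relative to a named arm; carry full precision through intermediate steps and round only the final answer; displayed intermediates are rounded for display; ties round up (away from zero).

recognized (5 fixed axles, 4 meshes): fixed-axis compound train
mesh 1 [71T→93T]: ω = 1287.0000×71/93 = 982.5484 rpm, sense flips to −
mesh 2 [93T→27T]: ω = 982.5484×93/27 = 3384.3333 rpm, sense flips to +
mesh 3 [69T→28T]: ω = 3384.3333×69/28 = 8339.9643 rpm, sense flips to −
mesh 4 [28T→49T]: ω = 8339.9643×28/49 = 4765.6939 rpm, sense flips to +
signed output speed = +4765.6939 rpm

+4765.6939 rpm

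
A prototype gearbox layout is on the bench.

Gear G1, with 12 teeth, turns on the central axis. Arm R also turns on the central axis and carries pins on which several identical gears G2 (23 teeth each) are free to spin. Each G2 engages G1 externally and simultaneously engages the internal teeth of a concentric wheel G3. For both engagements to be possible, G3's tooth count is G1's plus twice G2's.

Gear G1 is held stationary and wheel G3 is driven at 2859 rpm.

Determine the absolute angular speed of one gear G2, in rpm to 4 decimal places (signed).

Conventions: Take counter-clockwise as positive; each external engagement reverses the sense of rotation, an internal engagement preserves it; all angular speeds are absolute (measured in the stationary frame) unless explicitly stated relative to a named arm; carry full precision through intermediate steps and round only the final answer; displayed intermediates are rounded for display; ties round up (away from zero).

+3604.8261 rpm

class = planetary set [G3 = 12+2·23 = 58; Willis about the carrier]
normalise by the input: solve with ω_ring = 1, then scale by 2859 rpm
ring teeth: 12 + 2·23 = 58
12(ω_sun−ω_arm) = −58(ω_ring−ω_arm),  ω_sun = 0, ω_ring = 1
12(0−ω_arm) = −58(1−ω_arm)  ⇒  70·ω_arm = 58  ⇒  ω_arm = 29/35
sun–planet mesh: 12·(0−29/35) = −23·(ω_p−ω_arm)  ⇒  ω_p−ω_arm = 348/805
ω_p = 29/35 + 348/805 = 29/23
scale: ω_p = 29/23 × 2859 rpm = +3604.8261 rpm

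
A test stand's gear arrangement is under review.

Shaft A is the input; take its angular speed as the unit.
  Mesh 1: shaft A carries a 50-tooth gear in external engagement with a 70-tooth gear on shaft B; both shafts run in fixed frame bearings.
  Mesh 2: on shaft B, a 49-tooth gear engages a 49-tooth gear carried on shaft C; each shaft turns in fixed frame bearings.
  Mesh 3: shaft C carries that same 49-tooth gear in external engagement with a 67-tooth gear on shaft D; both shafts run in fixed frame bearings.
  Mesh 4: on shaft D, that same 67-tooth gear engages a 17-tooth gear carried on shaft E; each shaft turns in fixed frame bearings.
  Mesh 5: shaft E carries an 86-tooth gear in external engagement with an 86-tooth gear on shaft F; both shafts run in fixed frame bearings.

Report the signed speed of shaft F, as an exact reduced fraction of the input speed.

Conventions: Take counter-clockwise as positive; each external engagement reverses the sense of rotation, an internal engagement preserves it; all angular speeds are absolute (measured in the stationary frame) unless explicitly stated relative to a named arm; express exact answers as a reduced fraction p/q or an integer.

-35/17

5-mesh fixed-axis compound train (all bearings frame-fixed)
mesh 1 [50T→70T]: |ω|/ω_in = 1×50/70 = 5/7, sense flips to −
mesh 2 [49T→49T]: |ω|/ω_in = (5/7)×49/49 = 5/7, sense flips to +
mesh 3 [49T→67T]: |ω|/ω_in = (5/7)×49/67 = 35/67, sense flips to −
mesh 4 [67T→17T]: |ω|/ω_in = (35/67)×67/17 = 35/17, sense flips to +
mesh 5 [86T→86T]: |ω|/ω_in = (35/17)×86/86 = 35/17, sense flips to −
signed output speed (× input speed) = -35/17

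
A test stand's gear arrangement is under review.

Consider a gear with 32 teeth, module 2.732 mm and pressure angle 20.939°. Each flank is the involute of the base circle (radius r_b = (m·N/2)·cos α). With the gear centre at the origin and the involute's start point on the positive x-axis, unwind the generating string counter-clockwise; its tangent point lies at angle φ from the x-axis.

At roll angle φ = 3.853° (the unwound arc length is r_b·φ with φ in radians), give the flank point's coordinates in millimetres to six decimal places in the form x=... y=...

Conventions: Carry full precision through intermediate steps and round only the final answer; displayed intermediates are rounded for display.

class = single-mesh tooth geometry [base-circle involute, m = 2.732, 32T]
pitch radius r_p = m·N/2 = 2.732·32/2 = 43.712000
base radius r_b = r_p·cos α = 43.712000·cos 20.939° = 40.825322
roll angle φ = 3.853° = 0.06724754 rad
x = r_b·(cos φ + φ·sin φ) = 40.917529
y = r_b·(sin φ − φ·cos φ) = 0.004137

x=40.917529 y=0.004137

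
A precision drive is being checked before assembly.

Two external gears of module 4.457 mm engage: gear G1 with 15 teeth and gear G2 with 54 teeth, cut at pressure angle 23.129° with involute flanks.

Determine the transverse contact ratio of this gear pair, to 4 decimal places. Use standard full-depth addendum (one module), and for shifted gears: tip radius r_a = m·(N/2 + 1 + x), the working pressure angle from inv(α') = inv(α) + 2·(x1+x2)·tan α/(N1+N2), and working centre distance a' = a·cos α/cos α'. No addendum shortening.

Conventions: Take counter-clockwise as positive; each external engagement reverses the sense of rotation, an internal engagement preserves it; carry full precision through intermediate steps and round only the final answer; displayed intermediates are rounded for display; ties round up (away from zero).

1.5083

recognized (one external pair, fixed centres): single-mesh tooth geometry, m = 4.457, N1 = 15, N2 = 54
base radii: r_b1 = 30.740691, r_b2 = 110.666488
tip radii: r_a1 = 37.884500, r_a2 = 124.796000
no profile shift: α' = α, a' = a
action lengths: √(r_a1²−r_b1²) = 22.141483, √(r_a2²−r_b2²) = 57.679893
base pitch p_b = π·m·cos α = 12.876631
CR = (22.141483 + 57.679893 − 153.766500·sin 23.12900°)/12.876631 = 1.508274
contact ratio ≈ 1.5083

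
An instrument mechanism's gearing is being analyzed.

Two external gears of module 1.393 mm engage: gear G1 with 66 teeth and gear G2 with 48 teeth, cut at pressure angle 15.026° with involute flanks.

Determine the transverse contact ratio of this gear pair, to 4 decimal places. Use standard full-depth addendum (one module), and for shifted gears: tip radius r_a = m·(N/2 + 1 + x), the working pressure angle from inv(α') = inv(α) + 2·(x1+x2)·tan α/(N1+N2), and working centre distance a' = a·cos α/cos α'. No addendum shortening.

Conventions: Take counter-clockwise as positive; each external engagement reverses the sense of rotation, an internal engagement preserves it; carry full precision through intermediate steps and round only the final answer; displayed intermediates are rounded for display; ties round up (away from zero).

2.1187

recognized (one external pair, fixed centres): single-mesh tooth geometry, m = 1.393, N1 = 66, N2 = 48
base radii: r_b1 = 44.397241, r_b2 = 32.288902
tip radii: r_a1 = 47.362000, r_a2 = 34.825000
no profile shift: α' = α, a' = a
action lengths: √(r_a1²−r_b1²) = 16.493758, √(r_a2²−r_b2²) = 13.046356
base pitch p_b = π·m·cos α = 4.226607
CR = (16.493758 + 13.046356 − 79.401000·sin 15.02600°)/4.226607 = 2.118678
contact ratio ≈ 2.1187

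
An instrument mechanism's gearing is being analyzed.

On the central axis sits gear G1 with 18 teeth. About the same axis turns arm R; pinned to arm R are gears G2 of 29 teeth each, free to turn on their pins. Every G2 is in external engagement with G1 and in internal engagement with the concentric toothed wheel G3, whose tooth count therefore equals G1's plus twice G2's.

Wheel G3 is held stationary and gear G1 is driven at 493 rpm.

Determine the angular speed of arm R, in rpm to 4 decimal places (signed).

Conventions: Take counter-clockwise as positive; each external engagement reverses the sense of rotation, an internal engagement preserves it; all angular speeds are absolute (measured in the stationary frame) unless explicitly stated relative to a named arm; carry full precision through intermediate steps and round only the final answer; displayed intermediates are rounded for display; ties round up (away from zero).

recognized (axles ride arm R): planetary set, 18/29/76 teeth
normalise by the input: solve with ω_sun = 1, then scale by 493 rpm
ring teeth: 18 + 2·29 = 76
18(ω_sun−ω_arm) = −76(ω_ring−ω_arm),  ω_ring = 0, ω_sun = 1
18(1−ω_arm) = −76(0−ω_arm)  ⇒  94·ω_arm = 18  ⇒  ω_arm = 9/47
scale: ω_arm = 9/47 × 493 rpm = +94.4043 rpm

+94.4043 rpm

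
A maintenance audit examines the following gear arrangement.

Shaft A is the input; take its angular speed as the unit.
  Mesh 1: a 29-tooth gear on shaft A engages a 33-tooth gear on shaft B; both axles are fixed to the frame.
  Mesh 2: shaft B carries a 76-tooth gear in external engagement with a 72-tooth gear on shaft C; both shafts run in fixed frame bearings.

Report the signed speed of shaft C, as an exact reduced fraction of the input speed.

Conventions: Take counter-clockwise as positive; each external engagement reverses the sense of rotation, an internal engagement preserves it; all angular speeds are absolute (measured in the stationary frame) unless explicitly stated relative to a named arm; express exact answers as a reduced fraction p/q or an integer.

2-mesh fixed-axis compound train (all bearings frame-fixed)
mesh 1 [29T→33T]: |ω|/ω_in = 1×29/33 = 29/33, sense flips to −
mesh 2 [76T→72T]: |ω|/ω_in = (29/33)×76/72 = 551/594, sense flips to +
signed output speed (× input speed) = 551/594

551/594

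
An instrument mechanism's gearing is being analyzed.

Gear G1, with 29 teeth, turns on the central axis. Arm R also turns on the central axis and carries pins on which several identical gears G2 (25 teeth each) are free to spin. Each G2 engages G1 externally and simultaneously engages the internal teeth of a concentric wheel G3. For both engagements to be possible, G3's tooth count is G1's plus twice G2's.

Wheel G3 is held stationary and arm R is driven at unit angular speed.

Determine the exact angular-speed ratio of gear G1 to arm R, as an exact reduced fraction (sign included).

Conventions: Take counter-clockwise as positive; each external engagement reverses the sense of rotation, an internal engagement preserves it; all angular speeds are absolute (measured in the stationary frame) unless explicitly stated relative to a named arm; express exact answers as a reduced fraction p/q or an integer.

108/29

topology: planetary set — G1 29T / G2 25T / G3 79T, arm = carrier (Willis)
ring teeth: 29 + 2·25 = 79
29(ω_sun−ω_arm) = −79(ω_ring−ω_arm),  ω_ring = 0, ω_arm = 1
ω_sun = 1 − (79/29)(0−1) = 108/29
ω_out/ω_in = 108/29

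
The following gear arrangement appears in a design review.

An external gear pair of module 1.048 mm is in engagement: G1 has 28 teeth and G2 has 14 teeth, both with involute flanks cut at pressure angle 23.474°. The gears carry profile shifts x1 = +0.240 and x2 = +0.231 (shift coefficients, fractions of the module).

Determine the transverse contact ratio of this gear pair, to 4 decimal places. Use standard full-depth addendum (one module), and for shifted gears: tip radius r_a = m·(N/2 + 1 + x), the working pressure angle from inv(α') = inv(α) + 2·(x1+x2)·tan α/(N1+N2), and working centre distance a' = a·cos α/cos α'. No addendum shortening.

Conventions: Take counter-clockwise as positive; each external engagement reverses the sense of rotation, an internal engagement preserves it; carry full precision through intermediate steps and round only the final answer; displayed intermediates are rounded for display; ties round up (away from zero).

topology: single-mesh involute geometry — m = 1.048, 28T/14T pair
base radii: r_b1 = 13.457759, r_b2 = 6.728879
tip radii: r_a1 = 15.971520, r_a2 = 8.626088
inv(α') = inv(23.474°) + 2·(+0.240+0.231)·tan α/(28+14) = 0.03431443  ⇒  α' = 26.08816°
a' = a·cos α / cos α' = 22.0080·cos 23.474°/cos 26.08816° = 22.476587
action lengths: √(r_a1²−r_b1²) = 8.601057, √(r_a2²−r_b2²) = 5.397367
base pitch p_b = π·m·cos α = 3.019914
CR = (8.601057 + 5.397367 − 22.476587·sin 26.08816°)/3.019914 = 1.362378
contact ratio ≈ 1.3624

1.3624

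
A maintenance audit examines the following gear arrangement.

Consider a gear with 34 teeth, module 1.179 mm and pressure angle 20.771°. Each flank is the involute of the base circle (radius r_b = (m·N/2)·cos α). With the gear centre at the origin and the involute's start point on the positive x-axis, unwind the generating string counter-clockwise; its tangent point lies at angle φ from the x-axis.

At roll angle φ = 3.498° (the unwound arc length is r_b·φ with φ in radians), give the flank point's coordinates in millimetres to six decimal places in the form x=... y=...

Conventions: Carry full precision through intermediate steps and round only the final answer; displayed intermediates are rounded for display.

topology: single-mesh involute geometry — m = 1.179, N = 34
pitch radius r_p = m·N/2 = 1.179·34/2 = 20.043000
base radius r_b = r_p·cos α = 20.043000·cos 20.771° = 18.740311
roll angle φ = 3.498° = 0.06105162 rad
x = r_b·(cos φ + φ·sin φ) = 18.775204
y = r_b·(sin φ − φ·cos φ) = 0.001421

x=18.775204 y=0.001421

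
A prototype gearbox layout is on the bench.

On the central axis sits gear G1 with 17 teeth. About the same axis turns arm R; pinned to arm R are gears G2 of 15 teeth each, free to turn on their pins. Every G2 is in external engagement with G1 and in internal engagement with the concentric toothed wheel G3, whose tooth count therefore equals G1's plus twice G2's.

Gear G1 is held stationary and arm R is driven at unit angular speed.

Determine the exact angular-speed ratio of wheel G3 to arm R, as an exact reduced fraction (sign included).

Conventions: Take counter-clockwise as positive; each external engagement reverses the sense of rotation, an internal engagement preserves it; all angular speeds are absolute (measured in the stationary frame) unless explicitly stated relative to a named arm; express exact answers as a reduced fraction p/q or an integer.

recognized (axles ride arm R): planetary set, 17/15/47 teeth
ring teeth: 17 + 2·15 = 47
17(ω_sun−ω_arm) = −47(ω_ring−ω_arm),  ω_sun = 0, ω_arm = 1
ω_ring = 1 − (17/47)(0−1) = 64/47
ω_out/ω_in = 64/47

64/47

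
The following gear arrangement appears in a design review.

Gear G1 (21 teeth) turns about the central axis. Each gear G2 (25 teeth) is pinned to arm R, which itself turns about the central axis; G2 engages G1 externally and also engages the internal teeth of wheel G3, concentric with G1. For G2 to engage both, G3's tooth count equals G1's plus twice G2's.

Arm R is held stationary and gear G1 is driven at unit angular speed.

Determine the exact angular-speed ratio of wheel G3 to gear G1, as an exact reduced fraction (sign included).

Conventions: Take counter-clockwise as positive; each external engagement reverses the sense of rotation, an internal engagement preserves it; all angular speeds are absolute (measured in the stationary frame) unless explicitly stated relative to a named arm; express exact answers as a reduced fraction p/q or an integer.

class = planetary set [G3 = 21+2·25 = 71; Willis about the carrier]
ring teeth: 21 + 2·25 = 71
21(ω_sun−ω_arm) = −71(ω_ring−ω_arm),  ω_arm = 0, ω_sun = 1
ω_ring = 0 − (21/71)(1−0) = -21/71
ω_out/ω_in = -21/71

-21/71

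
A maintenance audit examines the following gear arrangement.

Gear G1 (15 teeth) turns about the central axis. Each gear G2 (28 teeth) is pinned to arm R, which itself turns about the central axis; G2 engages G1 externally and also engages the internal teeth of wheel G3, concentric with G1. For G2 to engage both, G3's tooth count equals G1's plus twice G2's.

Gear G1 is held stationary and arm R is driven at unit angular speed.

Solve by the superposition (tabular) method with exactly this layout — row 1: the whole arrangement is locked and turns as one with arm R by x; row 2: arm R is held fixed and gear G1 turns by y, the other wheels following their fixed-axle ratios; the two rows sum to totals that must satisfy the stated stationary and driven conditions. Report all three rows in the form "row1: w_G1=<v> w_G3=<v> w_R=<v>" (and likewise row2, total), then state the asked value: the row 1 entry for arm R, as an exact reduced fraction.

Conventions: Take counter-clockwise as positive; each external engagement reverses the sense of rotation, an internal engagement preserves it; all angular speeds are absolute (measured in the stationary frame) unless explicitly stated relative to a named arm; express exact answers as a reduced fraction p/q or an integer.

recognized (axles ride arm R): planetary set, 15/28/71 teeth
row 1 (train locked, turned with arm): all members turn x
row 2 (arm held, sun turns y): ω_ring = −(15/71)·y, ω_arm = 0
boundary: total ω_sun = x + y = 0 and total ω_arm = x = 1  ⇒  y = -1, x = 1
row 2 ring = −(15/71)·(-1) = 15/71
totals (row 1 + row 2): sun 1 + (-1) = 0, ring 1 + 15/71 = 86/71, arm 1 + 0 = 1
asked cell (row1, arm) = 1

row1: w_G1=1 w_G3=1 w_R=1
row2: w_G1=-1 w_G3=15/71 w_R=0
total: w_G1=0 w_G3=86/71 w_R=1
asked value: 1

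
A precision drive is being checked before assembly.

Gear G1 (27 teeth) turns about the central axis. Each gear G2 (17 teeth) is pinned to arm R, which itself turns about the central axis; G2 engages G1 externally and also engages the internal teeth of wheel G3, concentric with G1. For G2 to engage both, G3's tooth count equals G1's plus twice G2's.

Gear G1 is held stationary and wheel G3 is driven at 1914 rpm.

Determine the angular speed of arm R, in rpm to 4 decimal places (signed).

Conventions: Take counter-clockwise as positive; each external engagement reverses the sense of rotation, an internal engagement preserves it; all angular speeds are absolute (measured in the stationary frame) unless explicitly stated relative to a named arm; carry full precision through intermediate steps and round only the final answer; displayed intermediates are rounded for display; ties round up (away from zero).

+1326.7500 rpm

recognized (axles ride arm R): planetary set, 27/17/61 teeth
normalise by the input: solve with ω_ring = 1, then scale by 1914 rpm
ring teeth: 27 + 2·17 = 61
27(ω_sun−ω_arm) = −61(ω_ring−ω_arm),  ω_sun = 0, ω_ring = 1
27(0−ω_arm) = −61(1−ω_arm)  ⇒  88·ω_arm = 61  ⇒  ω_arm = 61/88
scale: ω_arm = 61/88 × 1914 rpm = +1326.7500 rpm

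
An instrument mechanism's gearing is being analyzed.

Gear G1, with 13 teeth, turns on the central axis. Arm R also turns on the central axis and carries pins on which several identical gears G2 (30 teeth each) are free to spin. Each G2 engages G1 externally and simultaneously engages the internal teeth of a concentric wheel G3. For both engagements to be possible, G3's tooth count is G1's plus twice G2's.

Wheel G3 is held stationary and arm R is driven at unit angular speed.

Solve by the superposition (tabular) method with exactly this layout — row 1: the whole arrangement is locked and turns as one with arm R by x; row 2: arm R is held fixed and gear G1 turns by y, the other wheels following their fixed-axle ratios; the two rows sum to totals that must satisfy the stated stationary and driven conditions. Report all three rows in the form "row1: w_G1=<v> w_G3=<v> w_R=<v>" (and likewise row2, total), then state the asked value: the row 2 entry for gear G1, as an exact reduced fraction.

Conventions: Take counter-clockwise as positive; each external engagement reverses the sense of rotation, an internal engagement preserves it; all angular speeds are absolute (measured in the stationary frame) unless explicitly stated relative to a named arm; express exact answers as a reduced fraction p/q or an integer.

recognized (axles ride arm R): planetary set, 13/30/73 teeth
row 1 — lock + rotate with arm: ω_sun = ω_ring = ω_arm = x
row 2 — arm fixed, fixed-axis ratios: sun y, ring −(13/73)·y, arm 0
boundary: total ω_ring = x − (13/73)·y = 0 and total ω_arm = x = 1  ⇒  y = 73/13, x = 1
row 2 ring = −(13/73)·73/13 = -1
totals (row 1 + row 2): sun 1 + 73/13 = 86/13, ring 1 + (-1) = 0, arm 1 + 0 = 1
asked cell (row2, sun) = 73/13

row1: w_G1=1 w_G3=1 w_R=1
row2: w_G1=73/13 w_G3=-1 w_R=0
total: w_G1=86/13 w_G3=0 w_R=1
asked value: 73/13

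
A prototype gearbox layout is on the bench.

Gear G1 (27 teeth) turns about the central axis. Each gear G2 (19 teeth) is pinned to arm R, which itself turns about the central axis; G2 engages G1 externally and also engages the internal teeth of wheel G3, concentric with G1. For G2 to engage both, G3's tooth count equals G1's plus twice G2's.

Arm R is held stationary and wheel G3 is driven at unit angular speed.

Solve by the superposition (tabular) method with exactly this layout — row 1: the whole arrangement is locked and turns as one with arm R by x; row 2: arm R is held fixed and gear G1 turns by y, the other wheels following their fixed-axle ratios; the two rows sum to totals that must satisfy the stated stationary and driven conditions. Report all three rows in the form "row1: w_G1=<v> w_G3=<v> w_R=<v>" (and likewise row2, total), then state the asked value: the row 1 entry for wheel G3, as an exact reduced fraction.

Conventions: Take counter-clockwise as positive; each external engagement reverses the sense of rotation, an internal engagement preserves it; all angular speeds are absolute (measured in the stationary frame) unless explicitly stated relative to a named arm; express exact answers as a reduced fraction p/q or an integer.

planetary set (27T centre, 19T on arm, 65T internal) — Willis relation
row 1 (train locked, turned with arm): all members turn x
row 2 (arm held, sun turns y): ω_ring = −(27/65)·y, ω_arm = 0
boundary: total ω_arm = x = 0 and total ω_ring = x − (27/65)·y = 1  ⇒  y = -65/27, x = 0
row 2 ring = −(27/65)·(-65/27) = 1
totals (row 1 + row 2): sun 0 + (-65/27) = -65/27, ring 0 + 1 = 1, arm 0 + 0 = 0
asked cell (row1, ring) = 0

row1: w_G1=0 w_G3=0 w_R=0
row2: w_G1=-65/27 w_G3=1 w_R=0
total: w_G1=-65/27 w_G3=1 w_R=0
asked value: 0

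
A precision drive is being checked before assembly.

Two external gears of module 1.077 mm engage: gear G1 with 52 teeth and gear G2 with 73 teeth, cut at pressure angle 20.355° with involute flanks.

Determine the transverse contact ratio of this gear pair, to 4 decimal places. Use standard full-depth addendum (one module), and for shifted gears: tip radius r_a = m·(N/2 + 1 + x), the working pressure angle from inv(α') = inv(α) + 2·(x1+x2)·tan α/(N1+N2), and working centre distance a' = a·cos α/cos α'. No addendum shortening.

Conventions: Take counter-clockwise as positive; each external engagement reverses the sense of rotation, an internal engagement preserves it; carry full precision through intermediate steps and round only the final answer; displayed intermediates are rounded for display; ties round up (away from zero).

single-mesh involute tooth geometry (52T engaging 73T at module 1.077)
base radii: r_b1 = 26.253428, r_b2 = 36.855774
tip radii: r_a1 = 29.079000, r_a2 = 40.387500
no profile shift: α' = α, a' = a
action lengths: √(r_a1²−r_b1²) = 12.503829, √(r_a2²−r_b2²) = 16.516721
base pitch p_b = π·m·cos α = 3.172215
CR = (12.503829 + 16.516721 − 67.312500·sin 20.35500°)/3.172215 = 1.767489
contact ratio ≈ 1.7675

1.7675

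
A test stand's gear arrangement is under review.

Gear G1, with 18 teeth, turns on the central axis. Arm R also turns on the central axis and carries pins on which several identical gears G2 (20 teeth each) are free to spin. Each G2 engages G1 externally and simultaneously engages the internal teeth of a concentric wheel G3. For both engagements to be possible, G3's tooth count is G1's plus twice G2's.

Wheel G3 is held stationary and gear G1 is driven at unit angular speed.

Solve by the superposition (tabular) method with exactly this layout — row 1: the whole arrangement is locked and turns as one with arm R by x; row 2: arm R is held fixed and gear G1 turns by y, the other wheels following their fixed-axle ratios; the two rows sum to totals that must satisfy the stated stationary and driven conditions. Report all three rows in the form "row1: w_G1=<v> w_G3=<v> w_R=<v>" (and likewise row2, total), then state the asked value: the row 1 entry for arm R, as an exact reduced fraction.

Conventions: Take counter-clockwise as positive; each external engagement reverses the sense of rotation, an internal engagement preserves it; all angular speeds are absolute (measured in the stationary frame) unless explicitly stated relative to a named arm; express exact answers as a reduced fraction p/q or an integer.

recognized (axles ride arm R): planetary set, 18/20/58 teeth
superposition row 1 [locked train]: every member turns x
row 2 (arm held, sun turns y): ω_ring = −(18/58)·y, ω_arm = 0
boundary: total ω_ring = x − (18/58)·y = 0 and total ω_sun = x + y = 1  ⇒  y = 29/38, x = 9/38
row 2 ring = −(18/58)·29/38 = -9/38
totals (row 1 + row 2): sun 9/38 + 29/38 = 1, ring 9/38 + (-9/38) = 0, arm 9/38 + 0 = 9/38
asked cell (row1, arm) = 9/38

row1: w_G1=9/38 w_G3=9/38 w_R=9/38
row2: w_G1=29/38 w_G3=-9/38 w_R=0
total: w_G1=1 w_G3=0 w_R=9/38
asked value: 9/38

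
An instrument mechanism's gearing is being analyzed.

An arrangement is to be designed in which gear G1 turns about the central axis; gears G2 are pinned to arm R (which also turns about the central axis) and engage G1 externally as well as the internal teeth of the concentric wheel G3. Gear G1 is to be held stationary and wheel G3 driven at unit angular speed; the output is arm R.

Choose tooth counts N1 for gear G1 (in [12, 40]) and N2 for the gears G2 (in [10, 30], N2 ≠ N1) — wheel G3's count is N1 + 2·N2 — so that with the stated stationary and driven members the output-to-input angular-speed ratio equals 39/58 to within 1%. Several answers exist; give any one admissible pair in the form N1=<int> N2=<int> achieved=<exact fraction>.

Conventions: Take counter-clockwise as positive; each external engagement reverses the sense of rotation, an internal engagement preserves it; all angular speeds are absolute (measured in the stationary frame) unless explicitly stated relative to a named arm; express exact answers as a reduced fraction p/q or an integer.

topology: planetary set — design target 39/58, arm = carrier (Willis)
Willis with ω_sun = 0: ω_arm/ω_ring = N3/(N1+N3); set equal to 39/58  ⇒  N3/N1 = (39/58)/(1 − 39/58) = 39/19
N3 = N1 + 2·N2  ⇒  N2/N1 = (N3/N1 − 1)/2 = (39/19 − 1)/2 = 10/19
smallest multiple with N1 ≥ 12 and N2 ≥ 10: k = 1  ⇒  N1 = 1·19 = 19, N2 = 1·10 = 10 (N1 ≤ 40, N2 ≤ 30, N2 ≠ N1 ✓), N3 = 19 + 2·10 = 39
check: N3/(N1+N3) with N1 = 19, N3 = 39 gives 39/58; |achieved − target| = 0 ≤ 39/5800 ✓

N1=19 N2=10 achieved=39/58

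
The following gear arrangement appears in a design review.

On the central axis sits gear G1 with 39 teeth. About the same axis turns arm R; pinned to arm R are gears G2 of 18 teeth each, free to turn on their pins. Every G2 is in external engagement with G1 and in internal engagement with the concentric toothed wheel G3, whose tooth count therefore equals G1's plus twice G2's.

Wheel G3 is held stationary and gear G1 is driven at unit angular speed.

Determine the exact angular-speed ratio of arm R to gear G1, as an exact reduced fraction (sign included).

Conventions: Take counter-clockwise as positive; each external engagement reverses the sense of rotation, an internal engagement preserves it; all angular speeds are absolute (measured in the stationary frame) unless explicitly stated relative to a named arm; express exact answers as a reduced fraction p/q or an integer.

planetary set (39T centre, 18T on arm, 75T internal) — Willis relation
ring teeth: 39 + 2·18 = 75
39(ω_sun−ω_arm) = −75(ω_ring−ω_arm),  ω_ring = 0, ω_sun = 1
39(1−ω_arm) = −75(0−ω_arm)  ⇒  114·ω_arm = 39  ⇒  ω_arm = 13/38
ω_out/ω_in = 13/38

13/38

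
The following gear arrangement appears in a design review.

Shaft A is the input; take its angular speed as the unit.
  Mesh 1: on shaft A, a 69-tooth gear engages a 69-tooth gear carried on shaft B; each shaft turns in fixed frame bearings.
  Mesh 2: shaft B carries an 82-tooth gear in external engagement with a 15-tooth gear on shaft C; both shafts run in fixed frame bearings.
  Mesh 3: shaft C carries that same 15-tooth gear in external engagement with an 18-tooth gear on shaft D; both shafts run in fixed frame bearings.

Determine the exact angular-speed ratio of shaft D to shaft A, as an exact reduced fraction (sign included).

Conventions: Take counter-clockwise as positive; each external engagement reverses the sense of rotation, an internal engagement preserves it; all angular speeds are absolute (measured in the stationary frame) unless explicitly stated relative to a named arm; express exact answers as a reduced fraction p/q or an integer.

-41/9

class = fixed-axis compound train [3 meshes; 3 ratios multiply, 3 sense flips]
mesh 1 [69T→69T]: running ratio 1, sense −
mesh 2 [82T→15T]: running ratio 82/15, sense +
mesh 3 [15T→18T]: running ratio 41/9, sense −
ω_out/ω_in = -41/9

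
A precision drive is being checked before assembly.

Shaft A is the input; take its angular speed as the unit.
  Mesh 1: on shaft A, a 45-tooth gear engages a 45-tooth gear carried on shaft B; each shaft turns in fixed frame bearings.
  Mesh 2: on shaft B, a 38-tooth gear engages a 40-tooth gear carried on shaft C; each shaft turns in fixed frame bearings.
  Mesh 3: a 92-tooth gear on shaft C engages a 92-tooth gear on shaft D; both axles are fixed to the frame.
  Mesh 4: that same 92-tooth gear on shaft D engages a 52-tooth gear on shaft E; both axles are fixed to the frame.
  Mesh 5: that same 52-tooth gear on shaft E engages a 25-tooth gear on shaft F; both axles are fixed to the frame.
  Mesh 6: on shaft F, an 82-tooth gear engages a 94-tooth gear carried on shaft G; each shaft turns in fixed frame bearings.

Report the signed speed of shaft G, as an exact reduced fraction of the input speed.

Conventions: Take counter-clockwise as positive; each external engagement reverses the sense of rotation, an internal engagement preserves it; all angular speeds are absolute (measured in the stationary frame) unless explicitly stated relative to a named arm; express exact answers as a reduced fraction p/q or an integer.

17917/5875

6-mesh fixed-axis compound train (all bearings frame-fixed)
mesh 1 [45T→45T]: |ω|/ω_in = 1×45/45 = 1, sense flips to −
mesh 2 [38T→40T]: |ω|/ω_in = 1×38/40 = 19/20, sense flips to +
mesh 3 [92T→92T]: |ω|/ω_in = (19/20)×92/92 = 19/20, sense flips to −
mesh 4 [92T→52T]: |ω|/ω_in = (19/20)×92/52 = 437/260, sense flips to +
mesh 5 [52T→25T]: |ω|/ω_in = (437/260)×52/25 = 437/125, sense flips to −
mesh 6 [82T→94T]: |ω|/ω_in = (437/125)×82/94 = 17917/5875, sense flips to +
signed output speed (× input speed) = 17917/5875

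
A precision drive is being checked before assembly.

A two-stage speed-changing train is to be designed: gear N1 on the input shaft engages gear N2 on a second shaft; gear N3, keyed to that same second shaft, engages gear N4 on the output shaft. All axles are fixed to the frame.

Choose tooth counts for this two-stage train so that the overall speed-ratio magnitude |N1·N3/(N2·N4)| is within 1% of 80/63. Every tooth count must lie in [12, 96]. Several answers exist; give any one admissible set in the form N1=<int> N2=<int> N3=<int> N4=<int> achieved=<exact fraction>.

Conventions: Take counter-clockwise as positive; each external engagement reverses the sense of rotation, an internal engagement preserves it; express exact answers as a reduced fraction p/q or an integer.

topology: fixed-axis compound train — 2 stages, target 80/63
target = 80/63 in lowest terms: an exact hit needs N1·N3 = k·80 and N2·N4 = k·63 for one integer k, every count in [12, 96]; additionally prefer no 1:1 stage (N1 ≠ N2, N3 ≠ N4)
k = 1…3: no 1:1-free in-range split of k·80 and k·63 into factor pairs; take k = 4
k = 4: N1·N3 = 320 = 16·20, N2·N4 = 252 = 12·21
achieved = 16·20/(12·21) = 80/63; |achieved − target| = 0 ≤ 4/315 ✓

N1=16 N2=12 N3=20 N4=21 achieved=80/63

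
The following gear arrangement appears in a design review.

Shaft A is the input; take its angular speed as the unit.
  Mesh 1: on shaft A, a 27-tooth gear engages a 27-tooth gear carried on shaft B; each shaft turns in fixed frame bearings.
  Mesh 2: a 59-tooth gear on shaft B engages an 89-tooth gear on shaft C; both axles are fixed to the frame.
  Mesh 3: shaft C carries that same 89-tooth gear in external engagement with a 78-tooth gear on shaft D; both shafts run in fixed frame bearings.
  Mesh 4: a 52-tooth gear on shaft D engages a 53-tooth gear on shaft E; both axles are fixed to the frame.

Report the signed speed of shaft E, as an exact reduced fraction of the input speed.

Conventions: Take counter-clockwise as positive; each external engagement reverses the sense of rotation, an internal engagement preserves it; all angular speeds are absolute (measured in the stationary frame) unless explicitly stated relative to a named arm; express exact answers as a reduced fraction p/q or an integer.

4-mesh fixed-axis compound train (all bearings frame-fixed)
mesh 1 [27T→27T]: |ω|/ω_in = 1×27/27 = 1, sense flips to −
mesh 2 [59T→89T]: |ω|/ω_in = 1×59/89 = 59/89, sense flips to +
mesh 3 [89T→78T]: |ω|/ω_in = (59/89)×89/78 = 59/78, sense flips to −
mesh 4 [52T→53T]: |ω|/ω_in = (59/78)×52/53 = 118/159, sense flips to +
signed output speed (× input speed) = 118/159

118/159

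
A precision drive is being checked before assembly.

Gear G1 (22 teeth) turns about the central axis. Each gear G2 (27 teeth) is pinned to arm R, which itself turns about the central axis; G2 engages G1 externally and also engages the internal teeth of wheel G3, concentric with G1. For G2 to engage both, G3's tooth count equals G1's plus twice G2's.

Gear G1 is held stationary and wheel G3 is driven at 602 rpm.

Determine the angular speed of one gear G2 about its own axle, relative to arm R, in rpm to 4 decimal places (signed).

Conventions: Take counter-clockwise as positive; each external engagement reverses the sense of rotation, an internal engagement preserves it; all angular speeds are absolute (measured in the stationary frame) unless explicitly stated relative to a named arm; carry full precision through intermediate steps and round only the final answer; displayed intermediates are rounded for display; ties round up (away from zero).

+380.4021 rpm

class = planetary set [G3 = 22+2·27 = 76; Willis about the carrier]
normalise by the input: solve with ω_ring = 1, then scale by 602 rpm
ring teeth: 22 + 2·27 = 76
22(ω_sun−ω_arm) = −76(ω_ring−ω_arm),  ω_sun = 0, ω_ring = 1
22(0−ω_arm) = −76(1−ω_arm)  ⇒  98·ω_arm = 76  ⇒  ω_arm = 38/49
sun–planet mesh: 22·(0−38/49) = −27·(ω_p−ω_arm)  ⇒  ω_p−ω_arm = 836/1323
scale: ω_p−ω_arm = 836/1323 × 602 rpm = +380.4021 rpm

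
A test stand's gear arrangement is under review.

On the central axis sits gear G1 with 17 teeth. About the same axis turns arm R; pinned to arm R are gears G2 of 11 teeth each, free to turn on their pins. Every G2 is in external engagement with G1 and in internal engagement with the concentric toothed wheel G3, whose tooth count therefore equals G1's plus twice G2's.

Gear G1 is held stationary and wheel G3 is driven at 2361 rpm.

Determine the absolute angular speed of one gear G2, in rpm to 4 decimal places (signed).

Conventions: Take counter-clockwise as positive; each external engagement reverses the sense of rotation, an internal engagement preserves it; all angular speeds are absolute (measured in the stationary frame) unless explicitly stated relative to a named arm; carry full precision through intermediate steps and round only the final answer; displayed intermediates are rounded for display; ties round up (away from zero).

planetary set (17T centre, 11T on arm, 39T internal) — Willis relation
normalise by the input: solve with ω_ring = 1, then scale by 2361 rpm
ring teeth: 17 + 2·11 = 39
17(ω_sun−ω_arm) = −39(ω_ring−ω_arm),  ω_sun = 0, ω_ring = 1
17(0−ω_arm) = −39(1−ω_arm)  ⇒  56·ω_arm = 39  ⇒  ω_arm = 39/56
sun–planet mesh: 17·(0−39/56) = −11·(ω_p−ω_arm)  ⇒  ω_p−ω_arm = 663/616
ω_p = 39/56 + 663/616 = 39/22
scale: ω_p = 39/22 × 2361 rpm = +4185.4091 rpm

+4185.4091 rpm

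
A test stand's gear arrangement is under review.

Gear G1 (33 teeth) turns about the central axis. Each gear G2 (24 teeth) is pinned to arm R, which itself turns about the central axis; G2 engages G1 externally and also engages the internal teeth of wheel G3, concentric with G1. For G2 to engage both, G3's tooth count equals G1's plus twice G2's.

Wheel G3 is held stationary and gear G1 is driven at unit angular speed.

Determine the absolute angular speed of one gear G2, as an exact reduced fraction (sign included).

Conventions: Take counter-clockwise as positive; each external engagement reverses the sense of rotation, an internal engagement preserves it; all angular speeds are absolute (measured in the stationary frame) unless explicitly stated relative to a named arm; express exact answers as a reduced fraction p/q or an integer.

planetary set (33T centre, 24T on arm, 81T internal) — Willis relation
ring teeth: 33 + 2·24 = 81
33(ω_sun−ω_arm) = −81(ω_ring−ω_arm),  ω_ring = 0, ω_sun = 1
33(1−ω_arm) = −81(0−ω_arm)  ⇒  114·ω_arm = 33  ⇒  ω_arm = 11/38
sun–planet mesh: 33·(1−11/38) = −24·(ω_p−ω_arm)  ⇒  ω_p−ω_arm = -297/304
ω_p = 11/38 − 297/304 = -11/16
exact speed ratio = -11/16

-11/16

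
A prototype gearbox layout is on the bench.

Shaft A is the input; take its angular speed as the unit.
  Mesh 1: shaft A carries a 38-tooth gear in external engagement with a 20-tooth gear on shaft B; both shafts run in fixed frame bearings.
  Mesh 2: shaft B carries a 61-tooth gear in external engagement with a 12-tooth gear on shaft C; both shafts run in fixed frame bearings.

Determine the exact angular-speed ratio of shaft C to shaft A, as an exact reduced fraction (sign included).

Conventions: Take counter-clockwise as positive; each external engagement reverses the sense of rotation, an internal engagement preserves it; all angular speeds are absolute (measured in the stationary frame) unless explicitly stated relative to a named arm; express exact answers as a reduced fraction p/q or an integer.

1159/120

class = fixed-axis compound train [2 meshes; 2 ratios multiply, 2 sense flips]
mesh 1 [38T→20T]: running ratio 19/10, sense −
mesh 2 [61T→12T]: running ratio 1159/120, sense +
ω_out/ω_in = 1159/120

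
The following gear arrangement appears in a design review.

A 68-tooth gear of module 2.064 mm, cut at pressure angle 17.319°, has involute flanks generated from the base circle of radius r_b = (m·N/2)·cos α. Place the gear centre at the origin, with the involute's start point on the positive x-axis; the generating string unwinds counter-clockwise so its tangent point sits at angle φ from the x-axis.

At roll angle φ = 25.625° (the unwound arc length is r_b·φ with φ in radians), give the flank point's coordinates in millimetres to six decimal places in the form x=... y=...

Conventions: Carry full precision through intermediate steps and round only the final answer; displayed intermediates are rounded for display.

single-mesh involute tooth geometry (68T wheel at module 2.064)
pitch radius r_p = m·N/2 = 2.064·68/2 = 70.176000
base radius r_b = r_p·cos α = 70.176000·cos 17.319° = 66.994370
roll angle φ = 25.625° = 0.44724062 rad
x = r_b·(cos φ + φ·sin φ) = 73.363268
y = r_b·(sin φ − φ·cos φ) = 1.958073

x=73.363268 y=1.958073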